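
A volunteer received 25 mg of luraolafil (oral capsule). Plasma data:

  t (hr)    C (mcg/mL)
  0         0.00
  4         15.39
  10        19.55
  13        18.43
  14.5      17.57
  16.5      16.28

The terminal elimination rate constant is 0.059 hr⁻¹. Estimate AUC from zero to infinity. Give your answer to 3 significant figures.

AUC = 529 mcg/mL·hr

Trapezoidal AUC_0→16.5:
  [0→4]: (0.00+15.39)/2 × 4 = 30.78
  [4→10]: (15.39+19.55)/2 × 6 = 104.82
  [10→13]: (19.55+18.43)/2 × 3 = 56.97
  [13→14.5]: (18.43+17.57)/2 × 1.5 = 27.0
  [14.5→16.5]: (17.57+16.28)/2 × 2 = 33.85
  Sum = 253.42 mcg/mL·hr
Extrapolated tail: C_last / k_e = 16.28 / 0.059 = 275.932
AUC_0→∞ = 253.42 + 275.932 = 529.352 mcg/mL·hr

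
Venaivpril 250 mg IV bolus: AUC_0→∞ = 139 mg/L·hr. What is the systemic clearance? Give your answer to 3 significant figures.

CL = Dose_iv / AUC_0→∞
   = 250 / 139 = 1.79856 L/hr

CL = 1.80 L/hr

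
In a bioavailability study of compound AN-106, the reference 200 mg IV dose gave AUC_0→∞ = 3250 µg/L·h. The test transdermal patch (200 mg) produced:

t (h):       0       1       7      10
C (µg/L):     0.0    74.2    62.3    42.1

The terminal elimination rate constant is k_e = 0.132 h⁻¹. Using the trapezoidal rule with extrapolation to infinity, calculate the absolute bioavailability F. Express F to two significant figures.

Trapezoidal AUC_0→10 (transdermal patch):
  [0→1]: (0.0+74.2)/2 × 1 = 37.1
  [1→7]: (74.2+62.3)/2 × 6 = 409.5
  [7→10]: (62.3+42.1)/2 × 3 = 156.6
  Sum = 603.2 µg/L·h
Tail: C_last/k_e = 42.1/0.132 = 318.939
AUC_0→∞ (transdermal patch) = 603.2 + 318.939 = 922.139 µg/L·h
F = (AUC_ev/D_ev)/(AUC_iv/D_iv) = (922.139/200)/(3250/200) = 4.610695/16.25 = 0.2837

F = 0.28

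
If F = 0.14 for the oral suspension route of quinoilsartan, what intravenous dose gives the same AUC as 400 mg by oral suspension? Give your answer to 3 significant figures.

Systemic exposure from an extravascular dose = F × D_ev, so the equivalent IV dose is F × D_ev.
D_iv = F × D_ev = 0.14 × 400 = 56 mg

D_iv = 56.0 mg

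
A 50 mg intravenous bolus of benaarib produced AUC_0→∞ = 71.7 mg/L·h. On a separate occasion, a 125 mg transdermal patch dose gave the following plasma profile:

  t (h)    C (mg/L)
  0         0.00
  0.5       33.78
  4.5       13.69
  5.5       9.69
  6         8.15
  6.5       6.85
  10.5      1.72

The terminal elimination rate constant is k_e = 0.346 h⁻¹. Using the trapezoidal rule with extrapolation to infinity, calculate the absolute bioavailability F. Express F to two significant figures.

F = 0.81

Trapezoidal AUC_0→10.5 (transdermal patch):
  [0→0.5]: (0.00+33.78)/2 × 0.5 = 8.445
  [0.5→4.5]: (33.78+13.69)/2 × 4 = 94.94
  [4.5→5.5]: (13.69+9.69)/2 × 1 = 11.69
  [5.5→6]: (9.69+8.15)/2 × 0.5 = 4.46
  [6→6.5]: (8.15+6.85)/2 × 0.5 = 3.75
  [6.5→10.5]: (6.85+1.72)/2 × 4 = 17.14
  Sum = 140.425 mg/L·h
Tail: C_last/k_e = 1.72/0.346 = 4.971
AUC_0→∞ (transdermal patch) = 140.425 + 4.971 = 145.396 mg/L·h
F = (AUC_ev/D_ev)/(AUC_iv/D_iv) = (145.396/125)/(71.7/50) = 1.163168/1.434 = 0.8111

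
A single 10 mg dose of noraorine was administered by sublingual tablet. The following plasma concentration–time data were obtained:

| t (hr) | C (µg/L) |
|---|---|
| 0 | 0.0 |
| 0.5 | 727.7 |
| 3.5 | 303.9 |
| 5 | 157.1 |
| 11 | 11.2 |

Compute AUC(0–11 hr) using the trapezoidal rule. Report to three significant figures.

Trapezoidal AUC_0→11:
  [0→0.5]: (0.0+727.7)/2 × 0.5 = 181.925
  [0.5→3.5]: (727.7+303.9)/2 × 3 = 1547.4
  [3.5→5]: (303.9+157.1)/2 × 1.5 = 345.75
  [5→11]: (157.1+11.2)/2 × 6 = 504.9
  Sum = 2579.975 µg/L·hr

AUC = 2580 µg/L·hr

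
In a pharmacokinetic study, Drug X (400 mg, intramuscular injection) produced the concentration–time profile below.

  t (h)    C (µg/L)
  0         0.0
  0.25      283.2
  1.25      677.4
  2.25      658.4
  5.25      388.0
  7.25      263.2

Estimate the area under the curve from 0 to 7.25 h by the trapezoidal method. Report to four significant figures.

AUC = 3404 µg/L·h

Trapezoidal AUC_0→7.25:
  [0→0.25]: (0.0+283.2)/2 × 0.25 = 35.4
  [0.25→1.25]: (283.2+677.4)/2 × 1 = 480.3
  [1.25→2.25]: (677.4+658.4)/2 × 1 = 667.9
  [2.25→5.25]: (658.4+388.0)/2 × 3 = 1569.6
  [5.25→7.25]: (388.0+263.2)/2 × 2 = 651.2
  Sum = 3404.4 µg/L·h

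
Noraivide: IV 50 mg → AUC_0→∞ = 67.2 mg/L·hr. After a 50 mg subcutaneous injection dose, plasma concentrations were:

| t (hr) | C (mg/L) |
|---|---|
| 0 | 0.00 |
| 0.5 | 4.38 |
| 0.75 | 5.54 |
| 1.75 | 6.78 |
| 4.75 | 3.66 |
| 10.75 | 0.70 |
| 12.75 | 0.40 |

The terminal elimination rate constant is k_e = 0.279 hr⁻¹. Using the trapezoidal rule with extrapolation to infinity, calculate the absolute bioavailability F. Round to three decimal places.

Trapezoidal AUC_0→12.75 (subcutaneous injection):
  [0→0.5]: (0.00+4.38)/2 × 0.5 = 1.095
  [0.5→0.75]: (4.38+5.54)/2 × 0.25 = 1.24
  [0.75→1.75]: (5.54+6.78)/2 × 1 = 6.16
  [1.75→4.75]: (6.78+3.66)/2 × 3 = 15.66
  [4.75→10.75]: (3.66+0.70)/2 × 6 = 13.08
  [10.75→12.75]: (0.70+0.40)/2 × 2 = 1.1
  Sum = 38.335 mg/L·hr
Tail: C_last/k_e = 0.40/0.279 = 1.434
AUC_0→∞ (subcutaneous injection) = 38.335 + 1.434 = 39.769 mg/L·hr
F = (AUC_ev/D_ev)/(AUC_iv/D_iv) = (39.769/50)/(67.2/50) = 0.79538/1.344 = 0.5918

F = 0.592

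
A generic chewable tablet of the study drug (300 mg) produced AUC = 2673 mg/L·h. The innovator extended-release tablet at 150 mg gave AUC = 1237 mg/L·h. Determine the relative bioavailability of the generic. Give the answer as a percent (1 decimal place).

F_rel = 108.0%

F_rel = (AUC_test/D_test) / (AUC_ref/D_ref)
      = (2673/300) / (1237/150)
      = 8.91 / 8.24667 = 1.0804 = 108.04%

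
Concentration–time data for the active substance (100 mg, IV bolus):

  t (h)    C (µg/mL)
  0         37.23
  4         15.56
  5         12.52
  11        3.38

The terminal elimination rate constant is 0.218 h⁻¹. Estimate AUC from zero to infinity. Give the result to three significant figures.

AUC = 183 µg/mL·h

Trapezoidal AUC_0→11:
  [0→4]: (37.23+15.56)/2 × 4 = 105.58
  [4→5]: (15.56+12.52)/2 × 1 = 14.04
  [5→11]: (12.52+3.38)/2 × 6 = 47.7
  Sum = 167.32 µg/mL·h
Extrapolated tail: C_last / k_e = 3.38 / 0.218 = 15.505
AUC_0→∞ = 167.32 + 15.505 = 182.825 µg/mL·h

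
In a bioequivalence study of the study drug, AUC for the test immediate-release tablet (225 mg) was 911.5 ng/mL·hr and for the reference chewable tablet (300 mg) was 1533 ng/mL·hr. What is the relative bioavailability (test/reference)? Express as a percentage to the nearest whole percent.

F_rel = (AUC_test/D_test) / (AUC_ref/D_ref)
      = (911.5/225) / (1533/300)
      = 4.05111 / 5.11 = 0.7928 = 79.28%

F_rel = 79%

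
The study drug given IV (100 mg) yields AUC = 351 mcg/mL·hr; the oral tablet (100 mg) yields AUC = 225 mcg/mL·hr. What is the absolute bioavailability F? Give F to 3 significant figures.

F = 0.641

F = (AUC_ev / D_ev) / (AUC_iv / D_iv)
  = (225/100) / (351/100)
  = 2.25 / 3.51 = 0.6410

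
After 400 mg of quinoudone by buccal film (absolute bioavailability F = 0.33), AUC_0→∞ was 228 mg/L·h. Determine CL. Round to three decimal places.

CL = F × Dose / AUC_0→∞
   = 0.33 × 400 / 228 = 0.578947 L/h

CL = 0.579 L/h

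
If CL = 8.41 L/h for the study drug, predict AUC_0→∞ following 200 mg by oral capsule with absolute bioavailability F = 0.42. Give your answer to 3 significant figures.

AUC = 9.99 mg/L·h

AUC_0→∞ = F × Dose / CL
        = 0.42 × 200 / 8.41 = 9.98811 mg/L·h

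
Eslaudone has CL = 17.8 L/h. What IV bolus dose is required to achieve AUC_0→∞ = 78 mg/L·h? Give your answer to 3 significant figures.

Dose_iv = CL × AUC_0→∞
     = 17.8 × 78 = 1388.4 mg

Dose = 1390 mg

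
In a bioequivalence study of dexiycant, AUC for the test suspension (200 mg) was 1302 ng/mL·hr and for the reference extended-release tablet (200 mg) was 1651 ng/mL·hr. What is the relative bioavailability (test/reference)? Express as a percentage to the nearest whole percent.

F_rel = (AUC_test/D_test) / (AUC_ref/D_ref)
      = (1302/200) / (1651/200)
      = 6.51 / 8.255 = 0.7886 = 78.86%

F_rel = 79%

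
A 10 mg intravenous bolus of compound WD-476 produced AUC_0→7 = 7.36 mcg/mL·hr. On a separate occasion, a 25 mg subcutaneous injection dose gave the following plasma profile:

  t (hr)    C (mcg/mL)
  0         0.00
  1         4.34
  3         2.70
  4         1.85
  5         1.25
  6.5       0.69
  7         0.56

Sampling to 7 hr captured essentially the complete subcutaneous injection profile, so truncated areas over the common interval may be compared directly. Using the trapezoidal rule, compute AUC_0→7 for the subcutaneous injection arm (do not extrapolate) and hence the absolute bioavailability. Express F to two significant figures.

Trapezoidal AUC_0→7 (subcutaneous injection):
  [0→1]: (0.00+4.34)/2 × 1 = 2.17
  [1→3]: (4.34+2.70)/2 × 2 = 7.04
  [3→4]: (2.70+1.85)/2 × 1 = 2.275
  [4→5]: (1.85+1.25)/2 × 1 = 1.55
  [5→6.5]: (1.25+0.69)/2 × 1.5 = 1.455
  [6.5→7]: (0.69+0.56)/2 × 0.5 = 0.3125
  Sum = 14.8025 mcg/mL·hr
F = (AUC_ev/D_ev)/(AUC_iv/D_iv) = (14.8025/25)/(7.36/10) = 0.5921/0.736 = 0.8045

F = 0.80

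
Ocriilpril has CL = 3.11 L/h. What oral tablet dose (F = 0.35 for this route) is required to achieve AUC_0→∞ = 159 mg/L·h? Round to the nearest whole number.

Dose = CL × AUC_0→∞ / F
     = 3.11 × 159 / 0.35 = 1412.83 mg

Dose = 1413 mg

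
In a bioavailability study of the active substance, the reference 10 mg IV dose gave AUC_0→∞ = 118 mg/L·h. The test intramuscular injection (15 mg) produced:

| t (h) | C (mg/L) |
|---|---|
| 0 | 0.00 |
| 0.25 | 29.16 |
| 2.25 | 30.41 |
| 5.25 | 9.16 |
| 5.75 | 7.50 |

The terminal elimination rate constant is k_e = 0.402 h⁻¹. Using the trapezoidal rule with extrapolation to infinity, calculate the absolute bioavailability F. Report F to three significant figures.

Trapezoidal AUC_0→5.75 (intramuscular injection):
  [0→0.25]: (0.00+29.16)/2 × 0.25 = 3.645
  [0.25→2.25]: (29.16+30.41)/2 × 2 = 59.57
  [2.25→5.25]: (30.41+9.16)/2 × 3 = 59.355
  [5.25→5.75]: (9.16+7.50)/2 × 0.5 = 4.165
  Sum = 126.735 mg/L·h
Tail: C_last/k_e = 7.50/0.402 = 18.657
AUC_0→∞ (intramuscular injection) = 126.735 + 18.657 = 145.392 mg/L·h
F = (AUC_ev/D_ev)/(AUC_iv/D_iv) = (145.392/15)/(118/10) = 9.6928/11.8 = 0.8214

F = 0.821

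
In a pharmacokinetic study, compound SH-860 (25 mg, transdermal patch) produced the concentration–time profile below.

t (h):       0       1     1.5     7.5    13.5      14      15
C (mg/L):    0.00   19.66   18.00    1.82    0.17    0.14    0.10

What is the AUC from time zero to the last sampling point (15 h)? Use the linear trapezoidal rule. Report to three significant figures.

Trapezoidal AUC_0→15:
  [0→1]: (0.00+19.66)/2 × 1 = 9.83
  [1→1.5]: (19.66+18.00)/2 × 0.5 = 9.415
  [1.5→7.5]: (18.00+1.82)/2 × 6 = 59.46
  [7.5→13.5]: (1.82+0.17)/2 × 6 = 5.97
  [13.5→14]: (0.17+0.14)/2 × 0.5 = 0.0775
  [14→15]: (0.14+0.10)/2 × 1 = 0.12
  Sum = 84.8725 mg/L·h

AUC = 84.9 mg/L·h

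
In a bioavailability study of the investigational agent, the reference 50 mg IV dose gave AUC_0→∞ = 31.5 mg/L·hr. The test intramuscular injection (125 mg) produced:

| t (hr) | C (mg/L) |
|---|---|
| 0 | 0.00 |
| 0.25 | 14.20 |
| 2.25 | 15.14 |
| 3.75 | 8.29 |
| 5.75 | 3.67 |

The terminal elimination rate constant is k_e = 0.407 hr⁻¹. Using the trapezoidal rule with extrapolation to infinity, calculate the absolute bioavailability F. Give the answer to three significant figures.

Trapezoidal AUC_0→5.75 (intramuscular injection):
  [0→0.25]: (0.00+14.20)/2 × 0.25 = 1.775
  [0.25→2.25]: (14.20+15.14)/2 × 2 = 29.34
  [2.25→3.75]: (15.14+8.29)/2 × 1.5 = 17.5725
  [3.75→5.75]: (8.29+3.67)/2 × 2 = 11.96
  Sum = 60.6475 mg/L·hr
Tail: C_last/k_e = 3.67/0.407 = 9.017
AUC_0→∞ (intramuscular injection) = 60.6475 + 9.017 = 69.6645 mg/L·hr
F = (AUC_ev/D_ev)/(AUC_iv/D_iv) = (69.6645/125)/(31.5/50) = 0.557316/0.63 = 0.8846

F = 0.885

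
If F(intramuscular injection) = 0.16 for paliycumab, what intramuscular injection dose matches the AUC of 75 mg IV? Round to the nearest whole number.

For equal systemic exposure: F × D_ev = D_iv
D_ev = D_iv / F = 75 / 0.16 = 468.75 mg

D_intramuscular = 469 mg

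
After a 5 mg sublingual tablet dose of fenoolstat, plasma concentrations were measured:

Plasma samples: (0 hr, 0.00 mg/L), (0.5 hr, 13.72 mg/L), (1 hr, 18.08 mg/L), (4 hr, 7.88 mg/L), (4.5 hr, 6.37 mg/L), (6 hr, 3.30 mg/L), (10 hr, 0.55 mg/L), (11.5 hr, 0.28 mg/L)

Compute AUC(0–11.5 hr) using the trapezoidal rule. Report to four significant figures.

Trapezoidal AUC_0→11.5:
  [0→0.5]: (0.00+13.72)/2 × 0.5 = 3.43
  [0.5→1]: (13.72+18.08)/2 × 0.5 = 7.95
  [1→4]: (18.08+7.88)/2 × 3 = 38.94
  [4→4.5]: (7.88+6.37)/2 × 0.5 = 3.5625
  [4.5→6]: (6.37+3.30)/2 × 1.5 = 7.2525
  [6→10]: (3.30+0.55)/2 × 4 = 7.7
  [10→11.5]: (0.55+0.28)/2 × 1.5 = 0.6225
  Sum = 69.4575 mg/L·hr

AUC = 69.46 mg/L·hr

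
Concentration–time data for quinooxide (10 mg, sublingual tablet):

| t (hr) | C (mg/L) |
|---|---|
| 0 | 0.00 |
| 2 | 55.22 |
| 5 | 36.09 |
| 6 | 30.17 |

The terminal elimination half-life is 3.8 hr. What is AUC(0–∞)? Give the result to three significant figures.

Trapezoidal AUC_0→6:
  [0→2]: (0.00+55.22)/2 × 2 = 55.22
  [2→5]: (55.22+36.09)/2 × 3 = 136.965
  [5→6]: (36.09+30.17)/2 × 1 = 33.13
  Sum = 225.315 mg/L·hr
k_e = ln2 / t½ = 0.693147 / 3.8 = 0.1824 hr^-1
Extrapolated tail: C_last / k_e = 30.17 / 0.1824 = 165.406
AUC_0→∞ = 225.315 + 165.406 = 390.721 mg/L·hr

AUC = 391 mg/L·hr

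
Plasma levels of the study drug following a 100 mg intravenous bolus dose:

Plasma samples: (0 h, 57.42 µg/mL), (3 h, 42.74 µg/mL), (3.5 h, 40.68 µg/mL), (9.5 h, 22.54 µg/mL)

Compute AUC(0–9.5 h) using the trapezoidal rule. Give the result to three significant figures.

Trapezoidal AUC_0→9.5:
  [0→3]: (57.42+42.74)/2 × 3 = 150.24
  [3→3.5]: (42.74+40.68)/2 × 0.5 = 20.855
  [3.5→9.5]: (40.68+22.54)/2 × 6 = 189.66
  Sum = 360.755 µg/mL·h

AUC = 361 µg/mL·h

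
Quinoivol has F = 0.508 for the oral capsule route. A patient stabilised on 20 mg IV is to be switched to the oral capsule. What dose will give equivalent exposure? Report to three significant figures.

For equal systemic exposure: F × D_ev = D_iv
D_ev = D_iv / F = 20 / 0.508 = 39.3701 mg

D_oral = 39.4 mg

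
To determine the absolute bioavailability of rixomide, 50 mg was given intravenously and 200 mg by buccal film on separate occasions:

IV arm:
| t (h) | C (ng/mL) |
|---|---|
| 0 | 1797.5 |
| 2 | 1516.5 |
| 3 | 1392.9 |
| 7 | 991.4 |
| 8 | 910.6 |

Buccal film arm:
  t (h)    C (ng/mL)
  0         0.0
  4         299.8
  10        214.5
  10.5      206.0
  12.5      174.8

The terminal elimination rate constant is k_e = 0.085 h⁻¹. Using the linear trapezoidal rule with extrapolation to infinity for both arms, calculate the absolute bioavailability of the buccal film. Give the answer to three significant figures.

Trapezoidal AUC_0→8 (IV):
  [0→2]: (1797.5+1516.5)/2 × 2 = 3314.0
  [2→3]: (1516.5+1392.9)/2 × 1 = 1454.7
  [3→7]: (1392.9+991.4)/2 × 4 = 4768.6
  [7→8]: (991.4+910.6)/2 × 1 = 951.0
  Sum = 10488.3 ng/mL·h
IV tail: 910.6/0.085 = 10712.941; AUC_iv,0→∞ = 10488.3 + 10712.941 = 21201.241 ng/mL·h
Trapezoidal AUC_0→12.5 (buccal film):
  [0→4]: (0.0+299.8)/2 × 4 = 599.6
  [4→10]: (299.8+214.5)/2 × 6 = 1542.9
  [10→10.5]: (214.5+206.0)/2 × 0.5 = 105.125
  [10.5→12.5]: (206.0+174.8)/2 × 2 = 380.8
  Sum = 2628.425 ng/mL·h
buccal film tail: 174.8/0.085 = 2056.471; AUC_ev,0→∞ = 2628.425 + 2056.471 = 4684.896 ng/mL·h
F = (AUC_ev/D_ev)/(AUC_iv/D_iv) = (4684.896/200)/(21201.241/50) = 23.42448/424.02482 = 0.0552

F = 0.0552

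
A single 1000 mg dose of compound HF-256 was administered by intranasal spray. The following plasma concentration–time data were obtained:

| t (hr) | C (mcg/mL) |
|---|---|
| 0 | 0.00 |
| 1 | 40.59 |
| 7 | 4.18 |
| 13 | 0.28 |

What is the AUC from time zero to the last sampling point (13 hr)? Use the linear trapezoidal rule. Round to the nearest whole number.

AUC = 168 mcg/mL·hr

Trapezoidal AUC_0→13:
  [0→1]: (0.00+40.59)/2 × 1 = 20.295
  [1→7]: (40.59+4.18)/2 × 6 = 134.31
  [7→13]: (4.18+0.28)/2 × 6 = 13.38
  Sum = 167.985 mcg/mL·hr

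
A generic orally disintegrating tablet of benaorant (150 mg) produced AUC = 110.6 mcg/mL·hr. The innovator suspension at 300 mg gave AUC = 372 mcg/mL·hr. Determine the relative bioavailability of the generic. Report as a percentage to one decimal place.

F_rel = (AUC_test/D_test) / (AUC_ref/D_ref)
      = (110.6/150) / (372/300)
      = 0.737333 / 1.24 = 0.5946 = 59.46%

F_rel = 59.5%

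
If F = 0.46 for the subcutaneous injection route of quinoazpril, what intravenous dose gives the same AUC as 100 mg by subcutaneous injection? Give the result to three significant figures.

Systemic exposure from an extravascular dose = F × D_ev, so the equivalent IV dose is F × D_ev.
D_iv = F × D_ev = 0.46 × 100 = 46 mg

D_iv = 46.0 mg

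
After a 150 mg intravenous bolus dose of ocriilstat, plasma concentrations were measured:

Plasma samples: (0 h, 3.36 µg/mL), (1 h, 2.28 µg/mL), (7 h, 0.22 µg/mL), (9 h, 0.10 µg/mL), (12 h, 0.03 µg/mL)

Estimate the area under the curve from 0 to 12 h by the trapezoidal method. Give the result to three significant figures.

AUC = 10.8 µg/mL·h

Trapezoidal AUC_0→12:
  [0→1]: (3.36+2.28)/2 × 1 = 2.82
  [1→7]: (2.28+0.22)/2 × 6 = 7.5
  [7→9]: (0.22+0.10)/2 × 2 = 0.32
  [9→12]: (0.10+0.03)/2 × 3 = 0.195
  Sum = 10.835 µg/mL·h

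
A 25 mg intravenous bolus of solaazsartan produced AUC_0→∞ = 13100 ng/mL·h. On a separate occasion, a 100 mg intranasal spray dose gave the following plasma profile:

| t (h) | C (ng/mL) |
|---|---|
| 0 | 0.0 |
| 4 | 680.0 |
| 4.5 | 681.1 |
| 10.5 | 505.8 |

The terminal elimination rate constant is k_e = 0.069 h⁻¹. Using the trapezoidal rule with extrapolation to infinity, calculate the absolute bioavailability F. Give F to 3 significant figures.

F = 0.240

Trapezoidal AUC_0→10.5 (intranasal spray):
  [0→4]: (0.0+680.0)/2 × 4 = 1360.0
  [4→4.5]: (680.0+681.1)/2 × 0.5 = 340.275
  [4.5→10.5]: (681.1+505.8)/2 × 6 = 3560.7
  Sum = 5260.975 ng/mL·h
Tail: C_last/k_e = 505.8/0.069 = 7330.435
AUC_0→∞ (intranasal spray) = 5260.975 + 7330.435 = 12591.41 ng/mL·h
F = (AUC_ev/D_ev)/(AUC_iv/D_iv) = (12591.41/100)/(13100/25) = 125.9141/524 = 0.2403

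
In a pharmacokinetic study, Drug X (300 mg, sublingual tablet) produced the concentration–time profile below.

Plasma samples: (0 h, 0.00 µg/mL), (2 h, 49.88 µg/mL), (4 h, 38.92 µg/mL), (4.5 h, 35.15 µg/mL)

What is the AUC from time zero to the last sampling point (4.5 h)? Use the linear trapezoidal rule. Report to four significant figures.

Trapezoidal AUC_0→4.5:
  [0→2]: (0.00+49.88)/2 × 2 = 49.88
  [2→4]: (49.88+38.92)/2 × 2 = 88.8
  [4→4.5]: (38.92+35.15)/2 × 0.5 = 18.5175
  Sum = 157.1975 µg/mL·h

AUC = 157.2 µg/mL·h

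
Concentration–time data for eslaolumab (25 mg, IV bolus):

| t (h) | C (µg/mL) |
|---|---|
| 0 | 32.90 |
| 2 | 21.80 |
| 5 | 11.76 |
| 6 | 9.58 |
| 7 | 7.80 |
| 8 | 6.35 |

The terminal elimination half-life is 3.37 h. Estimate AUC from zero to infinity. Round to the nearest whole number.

AUC = 162 µg/mL·h

Trapezoidal AUC_0→8:
  [0→2]: (32.90+21.80)/2 × 2 = 54.7
  [2→5]: (21.80+11.76)/2 × 3 = 50.34
  [5→6]: (11.76+9.58)/2 × 1 = 10.67
  [6→7]: (9.58+7.80)/2 × 1 = 8.69
  [7→8]: (7.80+6.35)/2 × 1 = 7.075
  Sum = 131.475 µg/mL·h
k_e = ln2 / t½ = 0.693147 / 3.37 = 0.2057 h^-1
Extrapolated tail: C_last / k_e = 6.35 / 0.2057 = 30.870
AUC_0→∞ = 131.475 + 30.870 = 162.345 µg/mL·h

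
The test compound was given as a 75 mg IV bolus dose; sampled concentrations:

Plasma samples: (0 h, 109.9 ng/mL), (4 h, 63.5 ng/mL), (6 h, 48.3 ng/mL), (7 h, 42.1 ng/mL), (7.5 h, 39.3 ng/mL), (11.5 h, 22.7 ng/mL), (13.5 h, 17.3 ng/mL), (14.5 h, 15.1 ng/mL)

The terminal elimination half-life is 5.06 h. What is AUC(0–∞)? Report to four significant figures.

AUC = 814.6 ng/mL·h

Trapezoidal AUC_0→14.5:
  [0→4]: (109.9+63.5)/2 × 4 = 346.8
  [4→6]: (63.5+48.3)/2 × 2 = 111.8
  [6→7]: (48.3+42.1)/2 × 1 = 45.2
  [7→7.5]: (42.1+39.3)/2 × 0.5 = 20.35
  [7.5→11.5]: (39.3+22.7)/2 × 4 = 124.0
  [11.5→13.5]: (22.7+17.3)/2 × 2 = 40.0
  [13.5→14.5]: (17.3+15.1)/2 × 1 = 16.2
  Sum = 704.35 ng/mL·h
k_e = ln2 / t½ = 0.693147 / 5.06 = 0.1370 h^-1
Extrapolated tail: C_last / k_e = 15.1 / 0.137 = 110.219
AUC_0→∞ = 704.35 + 110.219 = 814.569 ng/mL·h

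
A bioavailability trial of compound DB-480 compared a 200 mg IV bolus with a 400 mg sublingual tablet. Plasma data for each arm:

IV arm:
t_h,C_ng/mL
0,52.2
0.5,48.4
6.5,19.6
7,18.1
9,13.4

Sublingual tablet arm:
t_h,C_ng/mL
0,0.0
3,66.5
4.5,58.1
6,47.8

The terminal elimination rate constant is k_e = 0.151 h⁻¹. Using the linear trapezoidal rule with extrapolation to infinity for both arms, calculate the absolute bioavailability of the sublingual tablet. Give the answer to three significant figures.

F = 0.821

Trapezoidal AUC_0→9 (IV):
  [0→0.5]: (52.2+48.4)/2 × 0.5 = 25.15
  [0.5→6.5]: (48.4+19.6)/2 × 6 = 204.0
  [6.5→7]: (19.6+18.1)/2 × 0.5 = 9.425
  [7→9]: (18.1+13.4)/2 × 2 = 31.5
  Sum = 270.075 ng/mL·h
IV tail: 13.4/0.151 = 88.742; AUC_iv,0→∞ = 270.075 + 88.742 = 358.817 ng/mL·h
Trapezoidal AUC_0→6 (sublingual tablet):
  [0→3]: (0.0+66.5)/2 × 3 = 99.75
  [3→4.5]: (66.5+58.1)/2 × 1.5 = 93.45
  [4.5→6]: (58.1+47.8)/2 × 1.5 = 79.425
  Sum = 272.625 ng/mL·h
sublingual tablet tail: 47.8/0.151 = 316.556; AUC_ev,0→∞ = 272.625 + 316.556 = 589.181 ng/mL·h
F = (AUC_ev/D_ev)/(AUC_iv/D_iv) = (589.181/400)/(358.817/200) = 1.4729525/1.794085 = 0.8210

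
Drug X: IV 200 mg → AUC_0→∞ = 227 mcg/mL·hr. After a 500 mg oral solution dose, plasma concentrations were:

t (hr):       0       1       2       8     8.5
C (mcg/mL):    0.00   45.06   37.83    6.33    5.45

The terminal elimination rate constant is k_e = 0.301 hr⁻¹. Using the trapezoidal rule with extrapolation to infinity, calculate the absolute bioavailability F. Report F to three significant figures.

Trapezoidal AUC_0→8.5 (oral solution):
  [0→1]: (0.00+45.06)/2 × 1 = 22.53
  [1→2]: (45.06+37.83)/2 × 1 = 41.445
  [2→8]: (37.83+6.33)/2 × 6 = 132.48
  [8→8.5]: (6.33+5.45)/2 × 0.5 = 2.945
  Sum = 199.4 mcg/mL·hr
Tail: C_last/k_e = 5.45/0.301 = 18.106
AUC_0→∞ (oral solution) = 199.4 + 18.106 = 217.506 mcg/mL·hr
F = (AUC_ev/D_ev)/(AUC_iv/D_iv) = (217.506/500)/(227/200) = 0.435012/1.135 = 0.3833

F = 0.383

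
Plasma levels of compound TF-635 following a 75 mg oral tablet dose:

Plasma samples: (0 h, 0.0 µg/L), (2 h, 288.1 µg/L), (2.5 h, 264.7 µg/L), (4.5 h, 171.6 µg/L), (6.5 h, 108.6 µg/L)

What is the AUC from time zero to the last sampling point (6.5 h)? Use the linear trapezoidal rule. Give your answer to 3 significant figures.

Trapezoidal AUC_0→6.5:
  [0→2]: (0.0+288.1)/2 × 2 = 288.1
  [2→2.5]: (288.1+264.7)/2 × 0.5 = 138.2
  [2.5→4.5]: (264.7+171.6)/2 × 2 = 436.3
  [4.5→6.5]: (171.6+108.6)/2 × 2 = 280.2
  Sum = 1142.8 µg/L·h

AUC = 1140 µg/L·h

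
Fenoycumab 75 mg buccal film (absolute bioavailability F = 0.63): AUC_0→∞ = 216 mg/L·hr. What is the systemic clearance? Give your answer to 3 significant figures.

CL = F × Dose / AUC_0→∞
   = 0.63 × 75 / 216 = 0.21875 L/hr

CL = 0.219 L/hr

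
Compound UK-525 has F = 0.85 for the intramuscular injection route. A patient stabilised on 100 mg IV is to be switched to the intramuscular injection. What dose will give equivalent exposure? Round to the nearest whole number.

D_intramuscular = 118 mg

For equal systemic exposure: F × D_ev = D_iv
D_ev = D_iv / F = 100 / 0.85 = 117.647 mg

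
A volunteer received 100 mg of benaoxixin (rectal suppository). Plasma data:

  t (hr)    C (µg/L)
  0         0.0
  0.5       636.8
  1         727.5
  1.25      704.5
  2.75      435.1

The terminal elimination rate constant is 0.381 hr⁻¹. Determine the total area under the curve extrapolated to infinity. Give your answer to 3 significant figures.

Trapezoidal AUC_0→2.75:
  [0→0.5]: (0.0+636.8)/2 × 0.5 = 159.2
  [0.5→1]: (636.8+727.5)/2 × 0.5 = 341.075
  [1→1.25]: (727.5+704.5)/2 × 0.25 = 179.0
  [1.25→2.75]: (704.5+435.1)/2 × 1.5 = 854.7
  Sum = 1533.975 µg/L·hr
Extrapolated tail: C_last / k_e = 435.1 / 0.381 = 1141.995
AUC_0→∞ = 1533.975 + 1141.995 = 2675.97 µg/L·hr

AUC = 2680 µg/L·hr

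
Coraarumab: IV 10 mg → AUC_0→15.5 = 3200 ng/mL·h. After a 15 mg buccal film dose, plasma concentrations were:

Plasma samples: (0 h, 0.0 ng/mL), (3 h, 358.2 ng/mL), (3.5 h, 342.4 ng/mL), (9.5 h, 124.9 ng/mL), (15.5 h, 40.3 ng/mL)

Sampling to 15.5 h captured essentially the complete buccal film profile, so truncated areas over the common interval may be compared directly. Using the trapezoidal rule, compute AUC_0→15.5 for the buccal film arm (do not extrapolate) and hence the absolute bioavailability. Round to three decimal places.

Trapezoidal AUC_0→15.5 (buccal film):
  [0→3]: (0.0+358.2)/2 × 3 = 537.3
  [3→3.5]: (358.2+342.4)/2 × 0.5 = 175.15
  [3.5→9.5]: (342.4+124.9)/2 × 6 = 1401.9
  [9.5→15.5]: (124.9+40.3)/2 × 6 = 495.6
  Sum = 2609.95 ng/mL·h
F = (AUC_ev/D_ev)/(AUC_iv/D_iv) = (2609.95/15)/(3200/10) = 173.997/320 = 0.5437

F = 0.544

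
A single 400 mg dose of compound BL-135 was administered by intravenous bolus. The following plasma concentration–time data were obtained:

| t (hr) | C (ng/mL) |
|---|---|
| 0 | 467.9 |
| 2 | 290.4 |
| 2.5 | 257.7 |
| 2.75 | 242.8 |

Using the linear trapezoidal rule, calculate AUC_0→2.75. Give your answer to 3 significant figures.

AUC = 958 ng/mL·hr

Trapezoidal AUC_0→2.75:
  [0→2]: (467.9+290.4)/2 × 2 = 758.3
  [2→2.5]: (290.4+257.7)/2 × 0.5 = 137.025
  [2.5→2.75]: (257.7+242.8)/2 × 0.25 = 62.5625
  Sum = 957.8875 ng/mL·hr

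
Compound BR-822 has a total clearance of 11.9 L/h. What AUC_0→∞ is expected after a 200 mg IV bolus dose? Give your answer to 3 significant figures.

AUC = 16.8 mg/L·h

AUC_0→∞ = Dose_iv / CL
        = 200 / 11.9 = 16.8067 mg/L·h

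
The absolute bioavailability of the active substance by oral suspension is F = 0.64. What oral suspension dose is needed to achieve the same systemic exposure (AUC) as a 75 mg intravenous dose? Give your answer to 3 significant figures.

D_oral = 117 mg

For equal systemic exposure: F × D_ev = D_iv
D_ev = D_iv / F = 75 / 0.64 = 117.1875 mg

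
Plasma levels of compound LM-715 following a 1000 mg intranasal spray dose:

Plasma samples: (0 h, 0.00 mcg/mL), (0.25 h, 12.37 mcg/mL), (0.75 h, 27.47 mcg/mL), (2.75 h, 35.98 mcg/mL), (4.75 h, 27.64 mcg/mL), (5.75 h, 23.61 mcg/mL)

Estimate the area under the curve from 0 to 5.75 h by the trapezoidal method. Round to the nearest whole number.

AUC = 164 mcg/mL·h

Trapezoidal AUC_0→5.75:
  [0→0.25]: (0.00+12.37)/2 × 0.25 = 1.54625
  [0.25→0.75]: (12.37+27.47)/2 × 0.5 = 9.96
  [0.75→2.75]: (27.47+35.98)/2 × 2 = 63.45
  [2.75→4.75]: (35.98+27.64)/2 × 2 = 63.62
  [4.75→5.75]: (27.64+23.61)/2 × 1 = 25.625
  Sum = 164.20125 mcg/mL·h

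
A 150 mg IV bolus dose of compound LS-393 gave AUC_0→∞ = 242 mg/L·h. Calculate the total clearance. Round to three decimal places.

CL = 0.620 L/h

CL = Dose_iv / AUC_0→∞
   = 150 / 242 = 0.619835 L/h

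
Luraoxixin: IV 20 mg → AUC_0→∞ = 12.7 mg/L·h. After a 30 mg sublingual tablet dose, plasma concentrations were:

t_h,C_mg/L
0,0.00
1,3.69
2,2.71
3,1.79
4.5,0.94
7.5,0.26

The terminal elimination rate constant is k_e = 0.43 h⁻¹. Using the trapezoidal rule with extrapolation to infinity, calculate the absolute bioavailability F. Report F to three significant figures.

Trapezoidal AUC_0→7.5 (sublingual tablet):
  [0→1]: (0.00+3.69)/2 × 1 = 1.845
  [1→2]: (3.69+2.71)/2 × 1 = 3.2
  [2→3]: (2.71+1.79)/2 × 1 = 2.25
  [3→4.5]: (1.79+0.94)/2 × 1.5 = 2.0475
  [4.5→7.5]: (0.94+0.26)/2 × 3 = 1.8
  Sum = 11.1425 mg/L·h
Tail: C_last/k_e = 0.26/0.43 = 0.605
AUC_0→∞ (sublingual tablet) = 11.1425 + 0.605 = 11.7475 mg/L·h
F = (AUC_ev/D_ev)/(AUC_iv/D_iv) = (11.7475/30)/(12.7/20) = 0.391583/0.635 = 0.6167

F = 0.617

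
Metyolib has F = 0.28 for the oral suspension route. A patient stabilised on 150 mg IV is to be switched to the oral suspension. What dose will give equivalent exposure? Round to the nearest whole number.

For equal systemic exposure: F × D_ev = D_iv
D_ev = D_iv / F = 150 / 0.28 = 535.714 mg

D_oral = 536 mg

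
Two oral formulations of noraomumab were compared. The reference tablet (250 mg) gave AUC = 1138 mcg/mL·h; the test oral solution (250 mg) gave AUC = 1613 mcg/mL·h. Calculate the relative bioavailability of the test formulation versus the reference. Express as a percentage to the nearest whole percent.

F_rel = 142%

F_rel = (AUC_test/D_test) / (AUC_ref/D_ref)
      = (1613/250) / (1138/250)
      = 6.452 / 4.552 = 1.4174 = 141.74%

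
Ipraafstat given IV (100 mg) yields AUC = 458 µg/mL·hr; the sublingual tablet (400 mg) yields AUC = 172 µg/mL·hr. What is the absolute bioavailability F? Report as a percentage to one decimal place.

F = (AUC_ev / D_ev) / (AUC_iv / D_iv)
  = (172/400) / (458/100)
  = 0.43 / 4.58 = 0.0939
  = 9.39%

F = 9.4%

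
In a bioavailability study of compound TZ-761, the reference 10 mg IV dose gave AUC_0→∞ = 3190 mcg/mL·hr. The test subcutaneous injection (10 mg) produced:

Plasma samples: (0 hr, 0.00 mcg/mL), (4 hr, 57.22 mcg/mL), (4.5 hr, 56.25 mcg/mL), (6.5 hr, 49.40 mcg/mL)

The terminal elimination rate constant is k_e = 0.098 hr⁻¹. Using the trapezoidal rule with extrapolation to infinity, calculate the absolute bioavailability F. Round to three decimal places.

Trapezoidal AUC_0→6.5 (subcutaneous injection):
  [0→4]: (0.00+57.22)/2 × 4 = 114.44
  [4→4.5]: (57.22+56.25)/2 × 0.5 = 28.3675
  [4.5→6.5]: (56.25+49.40)/2 × 2 = 105.65
  Sum = 248.4575 mcg/mL·hr
Tail: C_last/k_e = 49.40/0.098 = 504.082
AUC_0→∞ (subcutaneous injection) = 248.4575 + 504.082 = 752.5395 mcg/mL·hr
F = (AUC_ev/D_ev)/(AUC_iv/D_iv) = (752.5395/10)/(3190/10) = 75.25395/319 = 0.2359

F = 0.236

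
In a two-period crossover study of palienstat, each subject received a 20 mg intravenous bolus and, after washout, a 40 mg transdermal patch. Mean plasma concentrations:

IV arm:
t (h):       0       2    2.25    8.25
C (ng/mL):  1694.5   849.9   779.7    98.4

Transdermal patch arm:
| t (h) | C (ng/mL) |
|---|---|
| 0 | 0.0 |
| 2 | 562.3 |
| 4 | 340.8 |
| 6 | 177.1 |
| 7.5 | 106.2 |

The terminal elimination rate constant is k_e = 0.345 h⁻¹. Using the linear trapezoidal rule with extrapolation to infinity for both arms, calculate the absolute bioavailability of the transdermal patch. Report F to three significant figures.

F = 0.221

Trapezoidal AUC_0→8.25 (IV):
  [0→2]: (1694.5+849.9)/2 × 2 = 2544.4
  [2→2.25]: (849.9+779.7)/2 × 0.25 = 203.7
  [2.25→8.25]: (779.7+98.4)/2 × 6 = 2634.3
  Sum = 5382.4 ng/mL·h
IV tail: 98.4/0.345 = 285.217; AUC_iv,0→∞ = 5382.4 + 285.217 = 5667.617 ng/mL·h
Trapezoidal AUC_0→7.5 (transdermal patch):
  [0→2]: (0.0+562.3)/2 × 2 = 562.3
  [2→4]: (562.3+340.8)/2 × 2 = 903.1
  [4→6]: (340.8+177.1)/2 × 2 = 517.9
  [6→7.5]: (177.1+106.2)/2 × 1.5 = 212.475
  Sum = 2195.775 ng/mL·h
transdermal patch tail: 106.2/0.345 = 307.826; AUC_ev,0→∞ = 2195.775 + 307.826 = 2503.601 ng/mL·h
F = (AUC_ev/D_ev)/(AUC_iv/D_iv) = (2503.601/40)/(5667.617/20) = 62.590025/283.38085 = 0.2209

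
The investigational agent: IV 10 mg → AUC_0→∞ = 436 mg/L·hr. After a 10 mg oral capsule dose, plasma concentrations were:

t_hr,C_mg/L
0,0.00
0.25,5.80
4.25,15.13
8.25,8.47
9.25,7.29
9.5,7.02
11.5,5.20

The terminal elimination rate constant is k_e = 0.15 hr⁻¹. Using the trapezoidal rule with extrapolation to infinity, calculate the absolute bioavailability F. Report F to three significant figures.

F = 0.336

Trapezoidal AUC_0→11.5 (oral capsule):
  [0→0.25]: (0.00+5.80)/2 × 0.25 = 0.725
  [0.25→4.25]: (5.80+15.13)/2 × 4 = 41.86
  [4.25→8.25]: (15.13+8.47)/2 × 4 = 47.2
  [8.25→9.25]: (8.47+7.29)/2 × 1 = 7.88
  [9.25→9.5]: (7.29+7.02)/2 × 0.25 = 1.78875
  [9.5→11.5]: (7.02+5.20)/2 × 2 = 12.22
  Sum = 111.67375 mg/L·hr
Tail: C_last/k_e = 5.20/0.15 = 34.667
AUC_0→∞ (oral capsule) = 111.67375 + 34.667 = 146.34075 mg/L·hr
F = (AUC_ev/D_ev)/(AUC_iv/D_iv) = (146.34075/10)/(436/10) = 14.634075/43.6 = 0.3356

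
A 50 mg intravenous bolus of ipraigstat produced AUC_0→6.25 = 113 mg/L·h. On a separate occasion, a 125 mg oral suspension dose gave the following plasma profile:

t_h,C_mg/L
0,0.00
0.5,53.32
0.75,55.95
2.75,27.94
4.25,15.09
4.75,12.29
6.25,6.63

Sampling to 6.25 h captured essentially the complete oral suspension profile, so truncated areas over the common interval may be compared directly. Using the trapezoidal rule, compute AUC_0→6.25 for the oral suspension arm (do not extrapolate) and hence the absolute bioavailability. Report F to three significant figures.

F = 0.581

Trapezoidal AUC_0→6.25 (oral suspension):
  [0→0.5]: (0.00+53.32)/2 × 0.5 = 13.33
  [0.5→0.75]: (53.32+55.95)/2 × 0.25 = 13.65875
  [0.75→2.75]: (55.95+27.94)/2 × 2 = 83.89
  [2.75→4.25]: (27.94+15.09)/2 × 1.5 = 32.2725
  [4.25→4.75]: (15.09+12.29)/2 × 0.5 = 6.845
  [4.75→6.25]: (12.29+6.63)/2 × 1.5 = 14.19
  Sum = 164.18625 mg/L·h
F = (AUC_ev/D_ev)/(AUC_iv/D_iv) = (164.18625/125)/(113/50) = 1.31349/2.26 = 0.5812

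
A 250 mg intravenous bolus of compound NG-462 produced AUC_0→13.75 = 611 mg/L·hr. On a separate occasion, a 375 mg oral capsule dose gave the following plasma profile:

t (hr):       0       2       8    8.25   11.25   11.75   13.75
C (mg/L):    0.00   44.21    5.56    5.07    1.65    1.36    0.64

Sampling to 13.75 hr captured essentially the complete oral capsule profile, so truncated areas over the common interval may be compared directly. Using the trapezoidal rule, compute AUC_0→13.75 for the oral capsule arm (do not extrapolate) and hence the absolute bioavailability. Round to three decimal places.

F = 0.227

Trapezoidal AUC_0→13.75 (oral capsule):
  [0→2]: (0.00+44.21)/2 × 2 = 44.21
  [2→8]: (44.21+5.56)/2 × 6 = 149.31
  [8→8.25]: (5.56+5.07)/2 × 0.25 = 1.32875
  [8.25→11.25]: (5.07+1.65)/2 × 3 = 10.08
  [11.25→11.75]: (1.65+1.36)/2 × 0.5 = 0.7525
  [11.75→13.75]: (1.36+0.64)/2 × 2 = 2.0
  Sum = 207.68125 mg/L·hr
F = (AUC_ev/D_ev)/(AUC_iv/D_iv) = (207.68125/375)/(611/250) = 0.553817/2.444 = 0.2266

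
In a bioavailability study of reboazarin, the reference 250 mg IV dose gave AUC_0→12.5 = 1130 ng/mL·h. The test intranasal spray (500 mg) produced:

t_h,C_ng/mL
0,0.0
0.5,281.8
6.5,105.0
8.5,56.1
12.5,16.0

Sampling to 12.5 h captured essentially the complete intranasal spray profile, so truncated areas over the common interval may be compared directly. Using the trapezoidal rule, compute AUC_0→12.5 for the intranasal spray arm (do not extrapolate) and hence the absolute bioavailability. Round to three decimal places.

F = 0.680

Trapezoidal AUC_0→12.5 (intranasal spray):
  [0→0.5]: (0.0+281.8)/2 × 0.5 = 70.45
  [0.5→6.5]: (281.8+105.0)/2 × 6 = 1160.4
  [6.5→8.5]: (105.0+56.1)/2 × 2 = 161.1
  [8.5→12.5]: (56.1+16.0)/2 × 4 = 144.2
  Sum = 1536.15 ng/mL·h
F = (AUC_ev/D_ev)/(AUC_iv/D_iv) = (1536.15/500)/(1130/250) = 3.0723/4.52 = 0.6797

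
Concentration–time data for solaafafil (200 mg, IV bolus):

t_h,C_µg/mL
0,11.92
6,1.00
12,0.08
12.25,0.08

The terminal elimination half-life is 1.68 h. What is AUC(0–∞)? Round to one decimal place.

AUC = 42.2 µg/mL·h

Trapezoidal AUC_0→12.25:
  [0→6]: (11.92+1.00)/2 × 6 = 38.76
  [6→12]: (1.00+0.08)/2 × 6 = 3.24
  [12→12.25]: (0.08+0.08)/2 × 0.25 = 0.02
  Sum = 42.02 µg/mL·h
k_e = ln2 / t½ = 0.693147 / 1.68 = 0.4126 h^-1
Extrapolated tail: C_last / k_e = 0.08 / 0.4126 = 0.194
AUC_0→∞ = 42.02 + 0.194 = 42.214 µg/mL·h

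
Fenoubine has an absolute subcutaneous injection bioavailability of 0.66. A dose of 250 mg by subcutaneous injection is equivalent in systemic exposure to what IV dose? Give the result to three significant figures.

Systemic exposure from an extravascular dose = F × D_ev, so the equivalent IV dose is F × D_ev.
D_iv = F × D_ev = 0.66 × 250 = 165 mg

D_iv = 165 mg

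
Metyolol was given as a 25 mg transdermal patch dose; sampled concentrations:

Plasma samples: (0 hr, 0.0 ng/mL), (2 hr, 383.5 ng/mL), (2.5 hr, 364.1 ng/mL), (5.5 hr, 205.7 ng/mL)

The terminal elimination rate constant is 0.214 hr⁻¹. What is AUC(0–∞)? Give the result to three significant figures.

Trapezoidal AUC_0→5.5:
  [0→2]: (0.0+383.5)/2 × 2 = 383.5
  [2→2.5]: (383.5+364.1)/2 × 0.5 = 186.9
  [2.5→5.5]: (364.1+205.7)/2 × 3 = 854.7
  Sum = 1425.1 ng/mL·hr
Extrapolated tail: C_last / k_e = 205.7 / 0.214 = 961.215
AUC_0→∞ = 1425.1 + 961.215 = 2386.315 ng/mL·hr

AUC = 2390 ng/mL·hr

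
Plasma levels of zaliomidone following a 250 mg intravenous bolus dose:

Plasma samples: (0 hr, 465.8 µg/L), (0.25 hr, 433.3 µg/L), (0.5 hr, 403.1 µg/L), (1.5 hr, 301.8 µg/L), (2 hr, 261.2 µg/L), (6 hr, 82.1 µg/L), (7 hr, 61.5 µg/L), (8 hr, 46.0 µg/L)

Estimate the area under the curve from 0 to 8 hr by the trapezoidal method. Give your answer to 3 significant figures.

AUC = 1520 µg/L·hr

Trapezoidal AUC_0→8:
  [0→0.25]: (465.8+433.3)/2 × 0.25 = 112.3875
  [0.25→0.5]: (433.3+403.1)/2 × 0.25 = 104.55
  [0.5→1.5]: (403.1+301.8)/2 × 1 = 352.45
  [1.5→2]: (301.8+261.2)/2 × 0.5 = 140.75
  [2→6]: (261.2+82.1)/2 × 4 = 686.6
  [6→7]: (82.1+61.5)/2 × 1 = 71.8
  [7→8]: (61.5+46.0)/2 × 1 = 53.75
  Sum = 1522.2875 µg/L·hr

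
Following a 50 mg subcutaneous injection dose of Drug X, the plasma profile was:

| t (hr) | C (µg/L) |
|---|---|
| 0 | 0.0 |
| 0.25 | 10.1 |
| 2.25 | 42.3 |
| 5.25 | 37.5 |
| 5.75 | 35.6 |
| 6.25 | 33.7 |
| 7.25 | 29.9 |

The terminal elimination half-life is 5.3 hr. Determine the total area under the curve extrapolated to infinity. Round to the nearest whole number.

Trapezoidal AUC_0→7.25:
  [0→0.25]: (0.0+10.1)/2 × 0.25 = 1.2625
  [0.25→2.25]: (10.1+42.3)/2 × 2 = 52.4
  [2.25→5.25]: (42.3+37.5)/2 × 3 = 119.7
  [5.25→5.75]: (37.5+35.6)/2 × 0.5 = 18.275
  [5.75→6.25]: (35.6+33.7)/2 × 0.5 = 17.325
  [6.25→7.25]: (33.7+29.9)/2 × 1 = 31.8
  Sum = 240.7625 µg/L·hr
k_e = ln2 / t½ = 0.693147 / 5.3 = 0.1308 hr^-1
Extrapolated tail: C_last / k_e = 29.9 / 0.1308 = 228.593
AUC_0→∞ = 240.7625 + 228.593 = 469.3555 µg/L·hr

AUC = 469 µg/L·hr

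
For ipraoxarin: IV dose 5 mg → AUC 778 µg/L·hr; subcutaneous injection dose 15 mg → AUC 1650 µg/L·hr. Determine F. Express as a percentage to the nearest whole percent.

F = 71%

F = (AUC_ev / D_ev) / (AUC_iv / D_iv)
  = (1650/15) / (778/5)
  = 110 / 155.6 = 0.7069
  = 70.69%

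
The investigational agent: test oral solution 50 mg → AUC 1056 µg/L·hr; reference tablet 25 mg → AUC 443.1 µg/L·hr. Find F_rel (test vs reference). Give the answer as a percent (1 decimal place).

F_rel = (AUC_test/D_test) / (AUC_ref/D_ref)
      = (1056/50) / (443.1/25)
      = 21.12 / 17.724 = 1.1916 = 119.16%

F_rel = 119.2%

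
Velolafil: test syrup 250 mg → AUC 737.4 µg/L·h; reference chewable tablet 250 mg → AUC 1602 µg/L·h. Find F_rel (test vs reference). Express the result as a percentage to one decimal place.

F_rel = (AUC_test/D_test) / (AUC_ref/D_ref)
      = (737.4/250) / (1602/250)
      = 2.9496 / 6.408 = 0.4603 = 46.03%

F_rel = 46.0%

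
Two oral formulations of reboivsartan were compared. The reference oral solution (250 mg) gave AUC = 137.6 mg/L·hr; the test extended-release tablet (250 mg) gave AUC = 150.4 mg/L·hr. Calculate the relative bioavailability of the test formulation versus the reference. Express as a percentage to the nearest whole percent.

F_rel = (AUC_test/D_test) / (AUC_ref/D_ref)
      = (150.4/250) / (137.6/250)
      = 0.6016 / 0.5504 = 1.0930 = 109.30%

F_rel = 109%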